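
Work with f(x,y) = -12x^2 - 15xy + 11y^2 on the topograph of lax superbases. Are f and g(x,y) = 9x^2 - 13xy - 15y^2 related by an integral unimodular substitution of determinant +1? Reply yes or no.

D₁ = 753, D₂ = 709
discriminants differ ⇒ not SL₂(ℤ)-equivalent

no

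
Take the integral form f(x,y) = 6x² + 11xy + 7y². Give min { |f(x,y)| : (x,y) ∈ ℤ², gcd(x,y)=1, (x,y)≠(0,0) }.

translate: b→-1 (≡11 mod 12), so (6,11,7)→(6,-1,2)
flip: (6,-1,2)→(2,1,6)
reduced (well bottom): (2,1,6) with a≤c, −a<b≤a
well minimum = a = 2

2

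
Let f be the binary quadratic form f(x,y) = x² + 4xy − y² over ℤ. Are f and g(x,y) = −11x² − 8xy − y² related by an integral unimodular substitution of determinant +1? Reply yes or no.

D₁ = 20, D₂ = 20
river cycle of f (length 2): (-1, 4, 1), (1, 4, -1)
river cycle of g (length 2): (-1, 4, 1), (1, 4, -1)
cycles coincide ⇒ equivalent

yes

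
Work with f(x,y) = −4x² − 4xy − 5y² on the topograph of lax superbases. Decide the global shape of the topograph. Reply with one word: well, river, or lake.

D = b²−4ac = (-4)² − 4·(-4)·(-5) = -64
D < 0 ⇒ definite ⇒ every region one sign ⇒ single well

well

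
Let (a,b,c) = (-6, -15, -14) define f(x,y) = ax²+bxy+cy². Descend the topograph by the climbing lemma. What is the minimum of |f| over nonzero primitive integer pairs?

translate: b→3 (≡15 mod 12), so (6,15,14)→(6,3,5)
flip: (6,3,5)→(5,-3,6)
reduced (well bottom): (5,-3,6) with a≤c, −a<b≤a
well minimum |f| = |-5| = 5 (negative-definite)

5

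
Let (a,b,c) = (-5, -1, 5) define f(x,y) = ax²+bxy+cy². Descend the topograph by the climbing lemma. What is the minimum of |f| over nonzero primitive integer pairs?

descent: ρ → (5,1,-5)  [lands on river]
river: ρ → (-5,9,1)
river: ρ → (1,9,-5)
river: ρ → (-5,1,5)
river: ρ → (5,9,-1)
river: ρ → (-1,9,5)
closes: descent 1, river 6
min |a| on river = 1

1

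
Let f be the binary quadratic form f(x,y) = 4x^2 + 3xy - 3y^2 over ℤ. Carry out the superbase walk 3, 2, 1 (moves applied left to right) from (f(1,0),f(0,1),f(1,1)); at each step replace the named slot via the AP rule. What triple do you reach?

start (4,-3,4) = (f(1,0),f(0,1),f(1,1))
replace slot 3: 2·(4+(-3)) − 4 = -2 → (4,-3,-2)
replace slot 2: 2·(4+(-2)) − (-3) = 7 → (4,7,-2)
replace slot 1: 2·(7+(-2)) − 4 = 6 → (6,7,-2)

6,7,-2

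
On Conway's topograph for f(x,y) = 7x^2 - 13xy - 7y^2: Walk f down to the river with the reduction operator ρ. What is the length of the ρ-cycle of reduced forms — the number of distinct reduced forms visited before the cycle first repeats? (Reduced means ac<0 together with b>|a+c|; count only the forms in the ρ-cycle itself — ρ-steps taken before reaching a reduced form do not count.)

D = 365, ⌊√D⌋ = 19
descent: ρ → (-7,13,7)  [lands on river]
river: ρ → (7,15,-5)
river: ρ → (-5,15,7)
river: ρ → (7,13,-7)
river: ρ → (-7,15,5)
river: ρ → (5,15,-7)
ρ-cycle length = 6 (tail of 1 descent step not counted)

6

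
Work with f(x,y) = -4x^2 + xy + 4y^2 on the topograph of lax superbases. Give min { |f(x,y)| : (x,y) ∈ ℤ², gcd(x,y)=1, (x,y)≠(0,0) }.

river: ρ → (4,7,-1)
river: ρ → (-1,7,4)
river: ρ → (4,1,-4)
river: ρ → (-4,7,1)
river: ρ → (1,7,-4)
river: ρ → (-4,1,4)
closes: descent 0, river 6
min |a| on river = 1

1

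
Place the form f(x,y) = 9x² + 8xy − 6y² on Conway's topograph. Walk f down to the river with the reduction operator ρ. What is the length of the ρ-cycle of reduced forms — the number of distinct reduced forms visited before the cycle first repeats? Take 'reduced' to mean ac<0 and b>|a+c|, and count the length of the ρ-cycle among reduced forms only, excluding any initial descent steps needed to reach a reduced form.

D = 280, ⌊√D⌋ = 16
river: ρ → (-6,16,1)
river: ρ → (1,16,-6)
river: ρ → (-6,8,9)
river: ρ → (9,10,-5)
river: ρ → (-5,10,9)
river: ρ → (9,8,-6)
ρ-cycle length = 6 (tail of 0 descent steps not counted)

6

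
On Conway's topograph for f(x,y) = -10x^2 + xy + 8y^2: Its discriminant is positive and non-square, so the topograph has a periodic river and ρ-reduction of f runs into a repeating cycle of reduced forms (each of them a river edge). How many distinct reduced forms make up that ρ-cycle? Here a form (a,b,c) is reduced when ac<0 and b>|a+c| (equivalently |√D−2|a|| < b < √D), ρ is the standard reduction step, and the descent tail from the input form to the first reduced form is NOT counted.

D = 321, ⌊√D⌋ = 17
descent: ρ → (8,15,-3)  [lands on river]
river: ρ → (-3,15,8)
river: ρ → (8,17,-1)
river: ρ → (-1,17,8)
ρ-cycle length = 4 (tail of 1 descent step not counted)

4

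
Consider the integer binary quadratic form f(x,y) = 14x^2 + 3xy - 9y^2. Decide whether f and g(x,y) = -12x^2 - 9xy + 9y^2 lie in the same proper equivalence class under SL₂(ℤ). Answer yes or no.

D₁ = 513, D₂ = 513
river cycle of f (length 16): (-9, 15, 8), (8, 17, -7), (-7, 11, 14), (14, 17, -4), (-4, 15, 18), (18, 21, -1), (-1, 21, 18), (18, 15, -4), (-4, 17, 14), (14, 11, -7), … (6 more)
river cycle of g (length 6): (9, 9, -12), (-12, 15, 6), (6, 21, -3), (-3, 21, 6), (6, 15, -12), (-12, 9, 9)
cycles differ ⇒ inequivalent

no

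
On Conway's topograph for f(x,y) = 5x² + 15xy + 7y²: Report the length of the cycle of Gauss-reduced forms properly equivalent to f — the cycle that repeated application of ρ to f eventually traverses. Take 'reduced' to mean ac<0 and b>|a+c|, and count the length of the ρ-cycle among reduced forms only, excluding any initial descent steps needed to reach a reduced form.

D = 85, ⌊√D⌋ = 9
descent: ρ → (7,-1,-3)
descent: ρ → (-3,7,3)  [lands on river]
river: ρ → (3,5,-5)
river: ρ → (-5,5,3)
river: ρ → (3,7,-3)
river: ρ → (-3,5,5)
river: ρ → (5,5,-3)
ρ-cycle length = 6 (tail of 2 descent steps not counted)

6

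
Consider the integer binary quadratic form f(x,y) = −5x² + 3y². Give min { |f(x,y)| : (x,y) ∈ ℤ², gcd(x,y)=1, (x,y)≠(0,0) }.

descent: ρ → (3,6,-2)  [lands on river]
river: ρ → (-2,6,3)
closes: descent 1, river 2
min |a| on river = 2

2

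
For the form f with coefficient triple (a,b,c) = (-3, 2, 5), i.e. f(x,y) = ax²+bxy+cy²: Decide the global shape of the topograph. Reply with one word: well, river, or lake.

D = b²−4ac = 2² − 4·(-3)·5 = 64
D = 8² is a perfect square ⇒ form factors over ℤ ⇒ lakes

lake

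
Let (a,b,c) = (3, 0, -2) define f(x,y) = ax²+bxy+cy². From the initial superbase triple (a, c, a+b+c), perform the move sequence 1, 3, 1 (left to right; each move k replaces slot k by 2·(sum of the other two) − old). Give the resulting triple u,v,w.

start (3,-2,1) = (f(1,0),f(0,1),f(1,1))
replace slot 1: 2·((-2)+1) − 3 = -5 → (-5,-2,1)
replace slot 3: 2·((-5)+(-2)) − 1 = -15 → (-5,-2,-15)
replace slot 1: 2·((-2)+(-15)) − (-5) = -29 → (-29,-2,-15)

-29,-2,-15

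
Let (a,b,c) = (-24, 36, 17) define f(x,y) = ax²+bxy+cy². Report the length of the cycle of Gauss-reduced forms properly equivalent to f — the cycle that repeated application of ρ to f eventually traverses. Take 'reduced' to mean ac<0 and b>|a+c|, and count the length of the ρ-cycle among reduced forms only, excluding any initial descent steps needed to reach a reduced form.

D = 2928, ⌊√D⌋ = 54
river: ρ → (17,32,-28)
river: ρ → (-28,24,21)
river: ρ → (21,18,-31)
river: ρ → (-31,44,8)
river: ρ → (8,52,-7)
river: ρ → (-7,46,29)
river: ρ → (29,12,-24)
river: ρ → (-24,36,17)
ρ-cycle length = 8 (tail of 0 descent steps not counted)

8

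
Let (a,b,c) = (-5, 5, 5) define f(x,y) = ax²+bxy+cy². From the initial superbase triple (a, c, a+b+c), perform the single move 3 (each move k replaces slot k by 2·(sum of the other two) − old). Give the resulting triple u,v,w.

start (-5,5,5) = (f(1,0),f(0,1),f(1,1))
replace slot 3: 2·((-5)+5) − 5 = -5 → (-5,5,-5)

-5,5,-5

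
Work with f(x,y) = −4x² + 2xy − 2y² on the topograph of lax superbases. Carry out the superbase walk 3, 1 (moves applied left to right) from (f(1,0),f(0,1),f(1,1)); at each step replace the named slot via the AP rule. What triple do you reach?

start (-4,-2,-4) = (f(1,0),f(0,1),f(1,1))
replace slot 3: 2·((-4)+(-2)) − (-4) = -8 → (-4,-2,-8)
replace slot 1: 2·((-2)+(-8)) − (-4) = -16 → (-16,-2,-8)

-16,-2,-8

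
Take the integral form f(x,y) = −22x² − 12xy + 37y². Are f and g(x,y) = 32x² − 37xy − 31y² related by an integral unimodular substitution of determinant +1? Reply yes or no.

D₁ = 3400, D₂ = 5337
discriminants differ ⇒ not SL₂(ℤ)-equivalent

no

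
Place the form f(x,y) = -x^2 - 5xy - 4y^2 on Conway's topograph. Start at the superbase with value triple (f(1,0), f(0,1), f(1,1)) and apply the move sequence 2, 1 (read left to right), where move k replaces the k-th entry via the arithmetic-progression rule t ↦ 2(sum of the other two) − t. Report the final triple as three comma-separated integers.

start (-1,-4,-10) = (f(1,0),f(0,1),f(1,1))
replace slot 2: 2·((-1)+(-10)) − (-4) = -18 → (-1,-18,-10)
replace slot 1: 2·((-18)+(-10)) − (-1) = -55 → (-55,-18,-10)

-55,-18,-10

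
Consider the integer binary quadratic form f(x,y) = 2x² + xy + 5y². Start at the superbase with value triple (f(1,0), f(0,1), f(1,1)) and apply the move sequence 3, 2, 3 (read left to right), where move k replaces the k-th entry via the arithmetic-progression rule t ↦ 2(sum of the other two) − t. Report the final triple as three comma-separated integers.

start (2,5,8) = (f(1,0),f(0,1),f(1,1))
replace slot 3: 2·(2+5) − 8 = 6 → (2,5,6)
replace slot 2: 2·(2+6) − 5 = 11 → (2,11,6)
replace slot 3: 2·(2+11) − 6 = 20 → (2,11,20)

2,11,20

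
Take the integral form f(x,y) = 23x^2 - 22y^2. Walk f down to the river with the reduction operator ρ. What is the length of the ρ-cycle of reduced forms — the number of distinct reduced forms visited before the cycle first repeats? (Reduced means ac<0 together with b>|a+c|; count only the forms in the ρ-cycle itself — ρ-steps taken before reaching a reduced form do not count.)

D = 2024, ⌊√D⌋ = 44
descent: ρ → (-22,44,1)  [lands on river]
river: ρ → (1,44,-22)
ρ-cycle length = 2 (tail of 1 descent step not counted)

2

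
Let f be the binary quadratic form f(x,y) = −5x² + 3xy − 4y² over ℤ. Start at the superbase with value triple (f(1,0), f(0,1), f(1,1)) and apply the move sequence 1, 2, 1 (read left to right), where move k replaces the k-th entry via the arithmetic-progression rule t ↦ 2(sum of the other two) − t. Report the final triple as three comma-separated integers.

start (-5,-4,-6) = (f(1,0),f(0,1),f(1,1))
replace slot 1: 2·((-4)+(-6)) − (-5) = -15 → (-15,-4,-6)
replace slot 2: 2·((-15)+(-6)) − (-4) = -38 → (-15,-38,-6)
replace slot 1: 2·((-38)+(-6)) − (-15) = -73 → (-73,-38,-6)

-73,-38,-6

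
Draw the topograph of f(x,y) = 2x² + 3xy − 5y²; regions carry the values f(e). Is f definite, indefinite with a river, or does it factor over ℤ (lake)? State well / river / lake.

D = b²−4ac = 3² − 4·2·(-5) = 49
D = 7² is a perfect square ⇒ form factors over ℤ ⇒ lakes

lake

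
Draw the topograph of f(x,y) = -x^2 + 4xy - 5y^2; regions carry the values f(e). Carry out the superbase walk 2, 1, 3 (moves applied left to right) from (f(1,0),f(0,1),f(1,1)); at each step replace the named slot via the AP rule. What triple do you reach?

start (-1,-5,-2) = (f(1,0),f(0,1),f(1,1))
replace slot 2: 2·((-1)+(-2)) − (-5) = -1 → (-1,-1,-2)
replace slot 1: 2·((-1)+(-2)) − (-1) = -5 → (-5,-1,-2)
replace slot 3: 2·((-5)+(-1)) − (-2) = -10 → (-5,-1,-10)

-5,-1,-10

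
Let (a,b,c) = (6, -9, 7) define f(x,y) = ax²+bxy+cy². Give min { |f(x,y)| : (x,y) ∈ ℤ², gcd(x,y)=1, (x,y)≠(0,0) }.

translate: b→3 (≡-9 mod 12), so (6,-9,7)→(6,3,4)
flip: (6,3,4)→(4,-3,6)
reduced (well bottom): (4,-3,6) with a≤c, −a<b≤a
well minimum = a = 4

4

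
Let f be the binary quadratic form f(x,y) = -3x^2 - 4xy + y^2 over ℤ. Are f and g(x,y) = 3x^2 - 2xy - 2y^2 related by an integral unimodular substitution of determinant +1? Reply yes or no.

D₁ = 28, D₂ = 28
river cycle of f (length 4): (1, 4, -3), (-3, 2, 2), (2, 2, -3), (-3, 4, 1)
river cycle of g (length 4): (-2, 2, 3), (3, 4, -1), (-1, 4, 3), (3, 2, -2)
cycles differ ⇒ inequivalent

no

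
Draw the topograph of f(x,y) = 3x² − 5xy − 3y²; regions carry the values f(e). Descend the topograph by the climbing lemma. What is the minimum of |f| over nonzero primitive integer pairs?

descent: ρ → (-3,5,3)  [lands on river]
river: ρ → (3,7,-1)
river: ρ → (-1,7,3)
river: ρ → (3,5,-3)
river: ρ → (-3,7,1)
river: ρ → (1,7,-3)
closes: descent 1, river 6
min |a| on river = 1

1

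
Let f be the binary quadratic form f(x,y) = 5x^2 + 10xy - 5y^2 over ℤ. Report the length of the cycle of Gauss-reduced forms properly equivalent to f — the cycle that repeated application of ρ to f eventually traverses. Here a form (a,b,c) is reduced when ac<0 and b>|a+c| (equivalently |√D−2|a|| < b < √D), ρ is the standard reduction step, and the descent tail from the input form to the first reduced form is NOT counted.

D = 200, ⌊√D⌋ = 14
river: ρ → (-5,10,5)
river: ρ → (5,10,-5)
ρ-cycle length = 2 (tail of 0 descent steps not counted)

2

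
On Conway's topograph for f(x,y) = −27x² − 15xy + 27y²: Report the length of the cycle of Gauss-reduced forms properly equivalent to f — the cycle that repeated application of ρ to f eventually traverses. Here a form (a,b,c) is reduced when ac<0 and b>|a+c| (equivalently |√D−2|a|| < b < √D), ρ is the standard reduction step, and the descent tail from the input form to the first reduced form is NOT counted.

D = 3141, ⌊√D⌋ = 56
descent: ρ → (27,15,-27)  [lands on river]
river: ρ → (-27,39,15)
river: ρ → (15,51,-9)
river: ρ → (-9,39,45)
river: ρ → (45,51,-3)
river: ρ → (-3,51,45)
river: ρ → (45,39,-9)
river: ρ → (-9,51,15)
river: ρ → (15,39,-27)
river: ρ → (-27,15,27)
river: ρ → (27,39,-15)
river: ρ → (-15,51,9)
river: ρ → (9,39,-45)
river: ρ → (-45,51,3)
river: ρ → (3,51,-45)
river: ρ → (-45,39,9)
river: ρ → (9,51,-15)
river: ρ → (-15,39,27)
ρ-cycle length = 18 (tail of 1 descent step not counted)

18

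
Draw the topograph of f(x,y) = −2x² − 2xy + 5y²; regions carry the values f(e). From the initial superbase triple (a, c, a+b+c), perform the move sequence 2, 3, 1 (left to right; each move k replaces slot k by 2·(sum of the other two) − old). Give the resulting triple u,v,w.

start (-2,5,1) = (f(1,0),f(0,1),f(1,1))
replace slot 2: 2·((-2)+1) − 5 = -7 → (-2,-7,1)
replace slot 3: 2·((-2)+(-7)) − 1 = -19 → (-2,-7,-19)
replace slot 1: 2·((-7)+(-19)) − (-2) = -50 → (-50,-7,-19)

-50,-7,-19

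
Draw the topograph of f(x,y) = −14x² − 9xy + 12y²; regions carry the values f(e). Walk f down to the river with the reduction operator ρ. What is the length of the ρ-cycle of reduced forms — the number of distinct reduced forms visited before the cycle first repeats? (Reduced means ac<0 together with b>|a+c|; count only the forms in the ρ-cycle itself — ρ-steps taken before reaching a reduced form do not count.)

D = 753, ⌊√D⌋ = 27
descent: ρ → (12,9,-14)  [lands on river]
river: ρ → (-14,19,7)
river: ρ → (7,23,-8)
river: ρ → (-8,25,4)
river: ρ → (4,23,-14)
river: ρ → (-14,5,13)
river: ρ → (13,21,-6)
river: ρ → (-6,27,1)
river: ρ → (1,27,-6)
river: ρ → (-6,21,13)
river: ρ → (13,5,-14)
river: ρ → (-14,23,4)
river: ρ → (4,25,-8)
river: ρ → (-8,23,7)
river: ρ → (7,19,-14)
river: ρ → (-14,9,12)
river: ρ → (12,15,-11)
river: ρ → (-11,7,16)
river: ρ → (16,25,-2)
river: ρ → (-2,27,3)
river: ρ → (3,27,-2)
river: ρ → (-2,25,16)
river: ρ → (16,7,-11)
river: ρ → (-11,15,12)
ρ-cycle length = 24 (tail of 1 descent step not counted)

24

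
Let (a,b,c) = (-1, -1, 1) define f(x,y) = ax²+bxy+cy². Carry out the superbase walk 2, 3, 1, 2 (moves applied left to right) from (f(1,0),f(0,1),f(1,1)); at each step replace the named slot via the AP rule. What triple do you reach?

start (-1,1,-1) = (f(1,0),f(0,1),f(1,1))
replace slot 2: 2·((-1)+(-1)) − 1 = -5 → (-1,-5,-1)
replace slot 3: 2·((-1)+(-5)) − (-1) = -11 → (-1,-5,-11)
replace slot 1: 2·((-5)+(-11)) − (-1) = -31 → (-31,-5,-11)
replace slot 2: 2·((-31)+(-11)) − (-5) = -79 → (-31,-79,-11)

-31,-79,-11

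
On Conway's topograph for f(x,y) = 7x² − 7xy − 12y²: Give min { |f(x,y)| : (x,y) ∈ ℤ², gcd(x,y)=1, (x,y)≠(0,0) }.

descent: ρ → (-12,7,7)  [lands on river]
river: ρ → (7,7,-12)
river: ρ → (-12,17,2)
river: ρ → (2,19,-3)
river: ρ → (-3,17,8)
river: ρ → (8,15,-5)
river: ρ → (-5,15,8)
river: ρ → (8,17,-3)
river: ρ → (-3,19,2)
river: ρ → (2,17,-12)
closes: descent 1, river 10
min |a| on river = 2

2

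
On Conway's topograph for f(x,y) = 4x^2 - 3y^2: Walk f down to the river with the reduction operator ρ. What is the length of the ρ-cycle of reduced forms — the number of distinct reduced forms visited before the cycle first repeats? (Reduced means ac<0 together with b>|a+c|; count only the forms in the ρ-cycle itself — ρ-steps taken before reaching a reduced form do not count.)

D = 48, ⌊√D⌋ = 6
descent: ρ → (-3,6,1)  [lands on river]
river: ρ → (1,6,-3)
ρ-cycle length = 2 (tail of 1 descent step not counted)

2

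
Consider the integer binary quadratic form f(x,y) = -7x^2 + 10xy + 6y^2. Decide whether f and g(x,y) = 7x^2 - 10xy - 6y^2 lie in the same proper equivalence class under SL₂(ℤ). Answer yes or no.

D₁ = 268, D₂ = 268
river cycle of f (length 10): (6, 14, -3), (-3, 16, 1), (1, 16, -3), (-3, 14, 6), (6, 10, -7), (-7, 4, 9), (9, 14, -2), (-2, 14, 9), (9, 4, -7), (-7, 10, 6)
river cycle of g (length 10): (-6, 10, 7), (7, 4, -9), (-9, 14, 2), (2, 14, -9), (-9, 4, 7), (7, 10, -6), (-6, 14, 3), (3, 16, -1), (-1, 16, 3), (3, 14, -6)
cycles differ ⇒ inequivalent

no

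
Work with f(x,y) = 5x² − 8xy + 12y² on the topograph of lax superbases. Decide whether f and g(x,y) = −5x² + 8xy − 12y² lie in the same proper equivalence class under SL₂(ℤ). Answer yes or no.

D₁ = -176, D₂ = -176
f: translate: b→2 (≡-8 mod 10), so (5,-8,12)→(5,2,9)
f: reduced (well bottom): (5,2,9) with a≤c, −a<b≤a
g is negative-definite; reduce −g:
−g: translate: b→2 (≡-8 mod 10), so (5,-8,12)→(5,2,9)
−g: reduced (well bottom): (5,2,9) with a≤c, −a<b≤a
flip sign back: reduced form of g is (-5,-2,-9)
reduced forms (5, 2, 9) vs (-5, -2, -9) ⇒ inequivalent

no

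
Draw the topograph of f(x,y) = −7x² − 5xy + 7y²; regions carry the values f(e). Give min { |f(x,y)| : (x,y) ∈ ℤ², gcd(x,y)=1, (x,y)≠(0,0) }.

descent: ρ → (7,5,-7)  [lands on river]
river: ρ → (-7,9,5)
river: ρ → (5,11,-5)
river: ρ → (-5,9,7)
closes: descent 1, river 4
min |a| on river = 5

5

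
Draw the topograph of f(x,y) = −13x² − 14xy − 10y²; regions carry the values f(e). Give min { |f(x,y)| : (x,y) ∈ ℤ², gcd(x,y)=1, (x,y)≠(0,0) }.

translate: b→-12 (≡14 mod 26), so (13,14,10)→(13,-12,9)
flip: (13,-12,9)→(9,12,13)
translate: b→-6 (≡12 mod 18), so (9,12,13)→(9,-6,10)
reduced (well bottom): (9,-6,10) with a≤c, −a<b≤a
well minimum |f| = |-9| = 9 (negative-definite)

9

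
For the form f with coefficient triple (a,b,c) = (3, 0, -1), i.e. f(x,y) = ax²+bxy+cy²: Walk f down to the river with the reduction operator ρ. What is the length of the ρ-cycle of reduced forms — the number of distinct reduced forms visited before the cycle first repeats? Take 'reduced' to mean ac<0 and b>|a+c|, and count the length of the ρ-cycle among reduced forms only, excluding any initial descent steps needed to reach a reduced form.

D = 12, ⌊√D⌋ = 3
descent: ρ → (-1,2,2)  [lands on river]
river: ρ → (2,2,-1)
ρ-cycle length = 2 (tail of 1 descent step not counted)

2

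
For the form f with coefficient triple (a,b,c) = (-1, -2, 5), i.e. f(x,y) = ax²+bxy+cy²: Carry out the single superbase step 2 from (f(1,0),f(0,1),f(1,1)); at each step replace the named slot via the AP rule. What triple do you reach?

start (-1,5,2) = (f(1,0),f(0,1),f(1,1))
replace slot 2: 2·((-1)+2) − 5 = -3 → (-1,-3,2)

-1,-3,2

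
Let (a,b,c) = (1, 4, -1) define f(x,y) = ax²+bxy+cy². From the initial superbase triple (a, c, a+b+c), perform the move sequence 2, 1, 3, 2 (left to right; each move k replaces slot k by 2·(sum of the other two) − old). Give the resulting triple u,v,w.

start (1,-1,4) = (f(1,0),f(0,1),f(1,1))
replace slot 2: 2·(1+4) − (-1) = 11 → (1,11,4)
replace slot 1: 2·(11+4) − 1 = 29 → (29,11,4)
replace slot 3: 2·(29+11) − 4 = 76 → (29,11,76)
replace slot 2: 2·(29+76) − 11 = 199 → (29,199,76)

29,199,76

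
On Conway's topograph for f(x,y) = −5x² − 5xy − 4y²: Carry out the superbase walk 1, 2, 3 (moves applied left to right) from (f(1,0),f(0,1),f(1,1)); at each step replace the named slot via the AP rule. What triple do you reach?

start (-5,-4,-14) = (f(1,0),f(0,1),f(1,1))
replace slot 1: 2·((-4)+(-14)) − (-5) = -31 → (-31,-4,-14)
replace slot 2: 2·((-31)+(-14)) − (-4) = -86 → (-31,-86,-14)
replace slot 3: 2·((-31)+(-86)) − (-14) = -220 → (-31,-86,-220)

-31,-86,-220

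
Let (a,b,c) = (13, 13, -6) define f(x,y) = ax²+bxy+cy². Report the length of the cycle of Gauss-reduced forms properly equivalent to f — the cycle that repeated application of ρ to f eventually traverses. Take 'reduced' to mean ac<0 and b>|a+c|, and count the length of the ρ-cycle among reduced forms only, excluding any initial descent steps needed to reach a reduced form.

D = 481, ⌊√D⌋ = 21
river: ρ → (-6,11,15)
river: ρ → (15,19,-2)
river: ρ → (-2,21,5)
river: ρ → (5,19,-6)
river: ρ → (-6,17,8)
river: ρ → (8,15,-8)
river: ρ → (-8,17,6)
river: ρ → (6,19,-5)
river: ρ → (-5,21,2)
river: ρ → (2,19,-15)
river: ρ → (-15,11,6)
river: ρ → (6,13,-13)
river: ρ → (-13,13,6)
river: ρ → (6,11,-15)
river: ρ → (-15,19,2)
river: ρ → (2,21,-5)
river: ρ → (-5,19,6)
river: ρ → (6,17,-8)
river: ρ → (-8,15,8)
river: ρ → (8,17,-6)
river: ρ → (-6,19,5)
river: ρ → (5,21,-2)
river: ρ → (-2,19,15)
river: ρ → (15,11,-6)
river: ρ → (-6,13,13)
river: ρ → (13,13,-6)
ρ-cycle length = 26 (tail of 0 descent steps not counted)

26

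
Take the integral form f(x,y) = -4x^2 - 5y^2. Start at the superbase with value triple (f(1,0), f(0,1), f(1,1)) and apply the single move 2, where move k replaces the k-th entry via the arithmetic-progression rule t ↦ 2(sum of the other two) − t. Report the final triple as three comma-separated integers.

start (-4,-5,-9) = (f(1,0),f(0,1),f(1,1))
replace slot 2: 2·((-4)+(-9)) − (-5) = -21 → (-4,-21,-9)

-4,-21,-9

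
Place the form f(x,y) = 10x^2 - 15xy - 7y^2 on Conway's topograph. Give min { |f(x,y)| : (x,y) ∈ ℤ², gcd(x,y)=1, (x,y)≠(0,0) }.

descent: ρ → (-7,15,10)  [lands on river]
river: ρ → (10,5,-12)
river: ρ → (-12,19,3)
river: ρ → (3,17,-18)
river: ρ → (-18,19,2)
river: ρ → (2,21,-8)
river: ρ → (-8,11,12)
river: ρ → (12,13,-7)
closes: descent 1, river 8
min |a| on river = 2

2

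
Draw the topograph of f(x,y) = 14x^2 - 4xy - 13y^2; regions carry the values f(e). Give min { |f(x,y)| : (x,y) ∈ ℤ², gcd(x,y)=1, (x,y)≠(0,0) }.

descent: ρ → (-13,4,14)  [lands on river]
river: ρ → (14,24,-3)
river: ρ → (-3,24,14)
river: ρ → (14,4,-13)
river: ρ → (-13,22,5)
river: ρ → (5,18,-21)
river: ρ → (-21,24,2)
river: ρ → (2,24,-21)
river: ρ → (-21,18,5)
river: ρ → (5,22,-13)
closes: descent 1, river 10
min |a| on river = 2

2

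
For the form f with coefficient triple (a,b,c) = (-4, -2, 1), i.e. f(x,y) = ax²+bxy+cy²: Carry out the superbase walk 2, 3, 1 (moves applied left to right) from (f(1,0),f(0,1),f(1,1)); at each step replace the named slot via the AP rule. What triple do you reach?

start (-4,1,-5) = (f(1,0),f(0,1),f(1,1))
replace slot 2: 2·((-4)+(-5)) − 1 = -19 → (-4,-19,-5)
replace slot 3: 2·((-4)+(-19)) − (-5) = -41 → (-4,-19,-41)
replace slot 1: 2·((-19)+(-41)) − (-4) = -116 → (-116,-19,-41)

-116,-19,-41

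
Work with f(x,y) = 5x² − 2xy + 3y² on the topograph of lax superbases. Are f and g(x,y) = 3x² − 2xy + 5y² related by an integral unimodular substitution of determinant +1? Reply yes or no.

D₁ = -56, D₂ = -56
f: flip: (5,-2,3)→(3,2,5)
f: reduced (well bottom): (3,2,5) with a≤c, −a<b≤a
g: reduced (well bottom): (3,-2,5) with a≤c, −a<b≤a
reduced forms (3, 2, 5) vs (3, -2, 5) ⇒ inequivalent

no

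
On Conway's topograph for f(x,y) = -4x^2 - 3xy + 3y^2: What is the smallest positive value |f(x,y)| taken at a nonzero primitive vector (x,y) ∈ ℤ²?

descent: ρ → (3,3,-4)  [lands on river]
river: ρ → (-4,5,2)
river: ρ → (2,7,-1)
river: ρ → (-1,7,2)
river: ρ → (2,5,-4)
river: ρ → (-4,3,3)
closes: descent 1, river 6
min |a| on river = 1

1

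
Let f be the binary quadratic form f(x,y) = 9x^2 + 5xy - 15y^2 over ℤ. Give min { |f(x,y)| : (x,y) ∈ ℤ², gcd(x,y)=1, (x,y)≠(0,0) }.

descent: ρ → (-15,-5,9)
descent: ρ → (9,23,-1)  [lands on river]
river: ρ → (-1,23,9)
river: ρ → (9,13,-11)
river: ρ → (-11,9,11)
river: ρ → (11,13,-9)
river: ρ → (-9,23,1)
river: ρ → (1,23,-9)
river: ρ → (-9,13,11)
river: ρ → (11,9,-11)
river: ρ → (-11,13,9)
closes: descent 2, river 10
min |a| on river = 1

1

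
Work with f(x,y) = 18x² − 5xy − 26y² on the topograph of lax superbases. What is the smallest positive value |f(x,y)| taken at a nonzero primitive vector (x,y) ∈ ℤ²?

descent: ρ → (-26,5,18)
descent: ρ → (18,31,-13)  [lands on river]
river: ρ → (-13,21,28)
river: ρ → (28,35,-6)
river: ρ → (-6,37,22)
river: ρ → (22,7,-21)
river: ρ → (-21,35,8)
river: ρ → (8,29,-33)
river: ρ → (-33,37,4)
river: ρ → (4,43,-3)
river: ρ → (-3,41,18)
closes: descent 2, river 10
min |a| on river = 3

3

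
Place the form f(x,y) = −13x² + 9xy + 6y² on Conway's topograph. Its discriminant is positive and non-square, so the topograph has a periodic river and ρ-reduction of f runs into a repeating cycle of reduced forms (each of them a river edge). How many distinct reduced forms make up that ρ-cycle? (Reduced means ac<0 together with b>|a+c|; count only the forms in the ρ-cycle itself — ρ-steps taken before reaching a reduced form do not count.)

D = 393, ⌊√D⌋ = 19
river: ρ → (6,15,-7)
river: ρ → (-7,13,8)
river: ρ → (8,19,-1)
river: ρ → (-1,19,8)
river: ρ → (8,13,-7)
river: ρ → (-7,15,6)
river: ρ → (6,9,-13)
river: ρ → (-13,17,2)
river: ρ → (2,19,-4)
river: ρ → (-4,13,14)
river: ρ → (14,15,-3)
river: ρ → (-3,15,14)
river: ρ → (14,13,-4)
river: ρ → (-4,19,2)
river: ρ → (2,17,-13)
river: ρ → (-13,9,6)
ρ-cycle length = 16 (tail of 0 descent steps not counted)

16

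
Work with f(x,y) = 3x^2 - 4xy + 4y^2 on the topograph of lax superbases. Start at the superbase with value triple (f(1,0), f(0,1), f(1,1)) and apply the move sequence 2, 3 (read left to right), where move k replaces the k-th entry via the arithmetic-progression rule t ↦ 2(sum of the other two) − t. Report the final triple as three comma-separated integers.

start (3,4,3) = (f(1,0),f(0,1),f(1,1))
replace slot 2: 2·(3+3) − 4 = 8 → (3,8,3)
replace slot 3: 2·(3+8) − 3 = 19 → (3,8,19)

3,8,19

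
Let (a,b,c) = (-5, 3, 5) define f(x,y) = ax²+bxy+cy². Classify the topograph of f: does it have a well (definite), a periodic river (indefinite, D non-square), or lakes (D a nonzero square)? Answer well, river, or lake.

D = b²−4ac = 3² − 4·(-5)·5 = 109
D > 0 non-square ⇒ indefinite ⇒ periodic river

river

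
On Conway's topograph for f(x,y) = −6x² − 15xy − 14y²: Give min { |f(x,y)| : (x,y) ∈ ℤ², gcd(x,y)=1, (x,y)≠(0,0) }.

translate: b→3 (≡15 mod 12), so (6,15,14)→(6,3,5)
flip: (6,3,5)→(5,-3,6)
reduced (well bottom): (5,-3,6) with a≤c, −a<b≤a
well minimum |f| = |-5| = 5 (negative-definite)

5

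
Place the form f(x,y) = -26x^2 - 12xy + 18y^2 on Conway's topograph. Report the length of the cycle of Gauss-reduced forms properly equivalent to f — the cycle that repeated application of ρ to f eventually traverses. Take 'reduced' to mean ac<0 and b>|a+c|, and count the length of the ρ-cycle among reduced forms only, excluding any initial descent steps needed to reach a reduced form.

D = 2016, ⌊√D⌋ = 44
descent: ρ → (18,12,-26)  [lands on river]
river: ρ → (-26,40,4)
river: ρ → (4,40,-26)
river: ρ → (-26,12,18)
river: ρ → (18,24,-20)
river: ρ → (-20,16,22)
river: ρ → (22,28,-14)
river: ρ → (-14,28,22)
river: ρ → (22,16,-20)
river: ρ → (-20,24,18)
ρ-cycle length = 10 (tail of 1 descent step not counted)

10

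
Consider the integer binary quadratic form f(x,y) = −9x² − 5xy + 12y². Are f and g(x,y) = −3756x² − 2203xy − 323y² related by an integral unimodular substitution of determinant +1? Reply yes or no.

D₁ = 457, D₂ = 457
river cycle of f (length 46): (12, 5, -9), (-9, 13, 8), (8, 19, -3), (-3, 17, 14), (14, 11, -6), (-6, 13, 12), (12, 11, -7), (-7, 17, 6), (6, 19, -4), (-4, 21, 1), … (36 more)
river cycle of g (length 46): (-9, 13, 8), (8, 19, -3), (-3, 17, 14), (14, 11, -6), (-6, 13, 12), (12, 11, -7), (-7, 17, 6), (6, 19, -4), (-4, 21, 1), (1, 21, -4), … (36 more)
cycles coincide ⇒ equivalent

yes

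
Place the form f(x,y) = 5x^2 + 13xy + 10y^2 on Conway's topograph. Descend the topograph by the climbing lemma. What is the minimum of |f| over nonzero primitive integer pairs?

translate: b→3 (≡13 mod 10), so (5,13,10)→(5,3,2)
flip: (5,3,2)→(2,-3,5)
translate: b→1 (≡-3 mod 4), so (2,-3,5)→(2,1,4)
reduced (well bottom): (2,1,4) with a≤c, −a<b≤a
well minimum = a = 2

2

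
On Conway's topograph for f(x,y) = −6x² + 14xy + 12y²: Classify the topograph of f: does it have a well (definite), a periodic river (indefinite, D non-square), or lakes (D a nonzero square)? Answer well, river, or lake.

D = b²−4ac = 14² − 4·(-6)·12 = 484
D = 22² is a perfect square ⇒ form factors over ℤ ⇒ lakes

lake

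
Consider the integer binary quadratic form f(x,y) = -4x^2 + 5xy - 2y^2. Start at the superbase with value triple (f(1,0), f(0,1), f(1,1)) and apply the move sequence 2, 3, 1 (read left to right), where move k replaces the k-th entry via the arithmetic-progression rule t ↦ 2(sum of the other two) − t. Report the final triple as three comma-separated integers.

start (-4,-2,-1) = (f(1,0),f(0,1),f(1,1))
replace slot 2: 2·((-4)+(-1)) − (-2) = -8 → (-4,-8,-1)
replace slot 3: 2·((-4)+(-8)) − (-1) = -23 → (-4,-8,-23)
replace slot 1: 2·((-8)+(-23)) − (-4) = -58 → (-58,-8,-23)

-58,-8,-23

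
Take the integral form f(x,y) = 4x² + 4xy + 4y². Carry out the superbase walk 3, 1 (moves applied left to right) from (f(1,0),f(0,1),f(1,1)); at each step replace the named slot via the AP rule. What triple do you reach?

start (4,4,12) = (f(1,0),f(0,1),f(1,1))
replace slot 3: 2·(4+4) − 12 = 4 → (4,4,4)
replace slot 1: 2·(4+4) − 4 = 12 → (12,4,4)

12,4,4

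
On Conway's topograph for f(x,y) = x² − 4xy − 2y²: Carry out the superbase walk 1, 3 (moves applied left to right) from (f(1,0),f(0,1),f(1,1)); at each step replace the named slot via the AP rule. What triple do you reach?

start (1,-2,-5) = (f(1,0),f(0,1),f(1,1))
replace slot 1: 2·((-2)+(-5)) − 1 = -15 → (-15,-2,-5)
replace slot 3: 2·((-15)+(-2)) − (-5) = -29 → (-15,-2,-29)

-15,-2,-29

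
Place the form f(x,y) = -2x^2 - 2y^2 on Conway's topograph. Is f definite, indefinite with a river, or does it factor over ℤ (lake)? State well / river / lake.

D = b²−4ac = 0² − 4·(-2)·(-2) = -16
D < 0 ⇒ definite ⇒ every region one sign ⇒ single well

well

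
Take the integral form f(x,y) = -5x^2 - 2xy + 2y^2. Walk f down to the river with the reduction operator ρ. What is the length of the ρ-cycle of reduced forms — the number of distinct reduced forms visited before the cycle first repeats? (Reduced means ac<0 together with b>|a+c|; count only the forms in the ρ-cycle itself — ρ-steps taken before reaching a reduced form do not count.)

D = 44, ⌊√D⌋ = 6
descent: ρ → (2,6,-1)  [lands on river]
river: ρ → (-1,6,2)
ρ-cycle length = 2 (tail of 1 descent step not counted)

2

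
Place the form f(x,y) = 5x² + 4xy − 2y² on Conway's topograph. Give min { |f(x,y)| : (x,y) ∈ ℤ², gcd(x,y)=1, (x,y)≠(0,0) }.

river: ρ → (-2,4,5)
river: ρ → (5,6,-1)
river: ρ → (-1,6,5)
river: ρ → (5,4,-2)
closes: descent 0, river 4
min |a| on river = 1

1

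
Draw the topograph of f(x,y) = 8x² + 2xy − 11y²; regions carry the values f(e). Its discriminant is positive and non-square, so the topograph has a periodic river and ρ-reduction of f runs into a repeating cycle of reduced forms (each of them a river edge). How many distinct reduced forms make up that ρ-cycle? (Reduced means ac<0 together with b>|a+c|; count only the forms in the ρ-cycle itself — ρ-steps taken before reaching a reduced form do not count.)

D = 356, ⌊√D⌋ = 18
descent: ρ → (-11,-2,8)
descent: ρ → (8,18,-1)  [lands on river]
river: ρ → (-1,18,8)
river: ρ → (8,14,-5)
river: ρ → (-5,16,5)
river: ρ → (5,14,-8)
river: ρ → (-8,18,1)
river: ρ → (1,18,-8)
river: ρ → (-8,14,5)
river: ρ → (5,16,-5)
river: ρ → (-5,14,8)
ρ-cycle length = 10 (tail of 2 descent steps not counted)

10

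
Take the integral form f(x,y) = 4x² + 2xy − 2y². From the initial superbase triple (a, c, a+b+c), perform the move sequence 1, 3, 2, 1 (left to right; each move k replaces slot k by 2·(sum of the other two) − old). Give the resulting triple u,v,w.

start (4,-2,4) = (f(1,0),f(0,1),f(1,1))
replace slot 1: 2·((-2)+4) − 4 = 0 → (0,-2,4)
replace slot 3: 2·(0+(-2)) − 4 = -8 → (0,-2,-8)
replace slot 2: 2·(0+(-8)) − (-2) = -14 → (0,-14,-8)
replace slot 1: 2·((-14)+(-8)) − 0 = -44 → (-44,-14,-8)

-44,-14,-8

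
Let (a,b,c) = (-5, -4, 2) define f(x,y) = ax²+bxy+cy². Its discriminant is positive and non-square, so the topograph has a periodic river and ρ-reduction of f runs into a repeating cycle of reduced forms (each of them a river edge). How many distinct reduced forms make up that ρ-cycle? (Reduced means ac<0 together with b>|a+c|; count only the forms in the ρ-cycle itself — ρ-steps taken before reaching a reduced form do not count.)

D = 56, ⌊√D⌋ = 7
descent: ρ → (2,4,-5)  [lands on river]
river: ρ → (-5,6,1)
river: ρ → (1,6,-5)
river: ρ → (-5,4,2)
ρ-cycle length = 4 (tail of 1 descent step not counted)

4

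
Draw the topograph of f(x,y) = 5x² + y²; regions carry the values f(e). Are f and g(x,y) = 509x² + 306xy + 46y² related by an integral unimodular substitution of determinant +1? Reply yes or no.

D₁ = -20, D₂ = -20
f: flip: (5,0,1)→(1,0,5)
f: reduced (well bottom): (1,0,5) with a≤c, −a<b≤a
g: flip: (509,306,46)→(46,-306,509)
g: translate: b→-30 (≡-306 mod 92), so (46,-306,509)→(46,-30,5)
g: flip: (46,-30,5)→(5,30,46)
g: translate: b→0 (≡30 mod 10), so (5,30,46)→(5,0,1)
g: flip: (5,0,1)→(1,0,5)
g: reduced (well bottom): (1,0,5) with a≤c, −a<b≤a
reduced forms (1, 0, 5) vs (1, 0, 5) ⇒ equivalent

yes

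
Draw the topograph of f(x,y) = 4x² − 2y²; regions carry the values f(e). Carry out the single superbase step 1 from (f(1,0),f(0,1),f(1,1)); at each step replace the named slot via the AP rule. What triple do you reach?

start (4,-2,2) = (f(1,0),f(0,1),f(1,1))
replace slot 1: 2·((-2)+2) − 4 = -4 → (-4,-2,2)

-4,-2,2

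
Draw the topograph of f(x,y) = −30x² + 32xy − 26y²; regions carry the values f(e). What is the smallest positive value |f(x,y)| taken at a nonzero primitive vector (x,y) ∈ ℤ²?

translate: b→28 (≡-32 mod 60), so (30,-32,26)→(30,28,24)
flip: (30,28,24)→(24,-28,30)
translate: b→20 (≡-28 mod 48), so (24,-28,30)→(24,20,26)
reduced (well bottom): (24,20,26) with a≤c, −a<b≤a
well minimum |f| = |-24| = 24 (negative-definite)

24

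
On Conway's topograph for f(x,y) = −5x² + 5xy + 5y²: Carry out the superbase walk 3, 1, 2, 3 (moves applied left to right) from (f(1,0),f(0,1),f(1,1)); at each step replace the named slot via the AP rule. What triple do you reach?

start (-5,5,5) = (f(1,0),f(0,1),f(1,1))
replace slot 3: 2·((-5)+5) − 5 = -5 → (-5,5,-5)
replace slot 1: 2·(5+(-5)) − (-5) = 5 → (5,5,-5)
replace slot 2: 2·(5+(-5)) − 5 = -5 → (5,-5,-5)
replace slot 3: 2·(5+(-5)) − (-5) = 5 → (5,-5,5)

5,-5,5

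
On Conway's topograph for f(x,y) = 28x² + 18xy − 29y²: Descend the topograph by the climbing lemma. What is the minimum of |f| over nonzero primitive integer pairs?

river: ρ → (-29,40,17)
river: ρ → (17,28,-41)
river: ρ → (-41,54,4)
river: ρ → (4,58,-13)
river: ρ → (-13,46,28)
river: ρ → (28,10,-31)
river: ρ → (-31,52,7)
river: ρ → (7,46,-52)
river: ρ → (-52,58,1)
river: ρ → (1,58,-52)
river: ρ → (-52,46,7)
river: ρ → (7,52,-31)
river: ρ → (-31,10,28)
river: ρ → (28,46,-13)
river: ρ → (-13,58,4)
river: ρ → (4,54,-41)
river: ρ → (-41,28,17)
river: ρ → (17,40,-29)
river: ρ → (-29,18,28)
river: ρ → (28,38,-19)
river: ρ → (-19,38,28)
river: ρ → (28,18,-29)
closes: descent 0, river 22
min |a| on river = 1

1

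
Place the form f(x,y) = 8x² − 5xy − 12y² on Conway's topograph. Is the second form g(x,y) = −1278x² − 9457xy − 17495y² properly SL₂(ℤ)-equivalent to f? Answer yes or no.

D₁ = 409, D₂ = 409
river cycle of f (length 54): (-12, 5, 8), (8, 11, -9), (-9, 7, 10), (10, 13, -6), (-6, 11, 12), (12, 13, -5), (-5, 17, 6), (6, 19, -2), (-2, 17, 15), (15, 13, -4), … (44 more)
river cycle of g (length 54): (-12, 5, 8), (8, 11, -9), (-9, 7, 10), (10, 13, -6), (-6, 11, 12), (12, 13, -5), (-5, 17, 6), (6, 19, -2), (-2, 17, 15), (15, 13, -4), … (44 more)
cycles coincide ⇒ equivalent

yes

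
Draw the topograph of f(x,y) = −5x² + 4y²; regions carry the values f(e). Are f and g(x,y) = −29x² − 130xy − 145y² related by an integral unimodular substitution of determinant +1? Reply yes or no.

D₁ = 80, D₂ = 80
river cycle of f (length 2): (4, 8, -1), (-1, 8, 4)
river cycle of g (length 2): (-1, 8, 4), (4, 8, -1)
cycles coincide ⇒ equivalent

yes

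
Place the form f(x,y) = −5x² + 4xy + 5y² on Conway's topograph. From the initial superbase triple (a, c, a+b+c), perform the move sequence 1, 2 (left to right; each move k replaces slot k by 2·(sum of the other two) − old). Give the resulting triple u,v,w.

start (-5,5,4) = (f(1,0),f(0,1),f(1,1))
replace slot 1: 2·(5+4) − (-5) = 23 → (23,5,4)
replace slot 2: 2·(23+4) − 5 = 49 → (23,49,4)

23,49,4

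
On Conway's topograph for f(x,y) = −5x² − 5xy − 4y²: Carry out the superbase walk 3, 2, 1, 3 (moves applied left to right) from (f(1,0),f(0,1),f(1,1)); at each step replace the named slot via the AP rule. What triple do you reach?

start (-5,-4,-14) = (f(1,0),f(0,1),f(1,1))
replace slot 3: 2·((-5)+(-4)) − (-14) = -4 → (-5,-4,-4)
replace slot 2: 2·((-5)+(-4)) − (-4) = -14 → (-5,-14,-4)
replace slot 1: 2·((-14)+(-4)) − (-5) = -31 → (-31,-14,-4)
replace slot 3: 2·((-31)+(-14)) − (-4) = -86 → (-31,-14,-86)

-31,-14,-86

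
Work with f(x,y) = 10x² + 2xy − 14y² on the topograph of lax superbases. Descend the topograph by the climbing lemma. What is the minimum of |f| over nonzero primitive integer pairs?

descent: ρ → (-14,-2,10)
descent: ρ → (10,22,-2)  [lands on river]
river: ρ → (-2,22,10)
river: ρ → (10,18,-6)
river: ρ → (-6,18,10)
closes: descent 2, river 4
min |a| on river = 2

2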